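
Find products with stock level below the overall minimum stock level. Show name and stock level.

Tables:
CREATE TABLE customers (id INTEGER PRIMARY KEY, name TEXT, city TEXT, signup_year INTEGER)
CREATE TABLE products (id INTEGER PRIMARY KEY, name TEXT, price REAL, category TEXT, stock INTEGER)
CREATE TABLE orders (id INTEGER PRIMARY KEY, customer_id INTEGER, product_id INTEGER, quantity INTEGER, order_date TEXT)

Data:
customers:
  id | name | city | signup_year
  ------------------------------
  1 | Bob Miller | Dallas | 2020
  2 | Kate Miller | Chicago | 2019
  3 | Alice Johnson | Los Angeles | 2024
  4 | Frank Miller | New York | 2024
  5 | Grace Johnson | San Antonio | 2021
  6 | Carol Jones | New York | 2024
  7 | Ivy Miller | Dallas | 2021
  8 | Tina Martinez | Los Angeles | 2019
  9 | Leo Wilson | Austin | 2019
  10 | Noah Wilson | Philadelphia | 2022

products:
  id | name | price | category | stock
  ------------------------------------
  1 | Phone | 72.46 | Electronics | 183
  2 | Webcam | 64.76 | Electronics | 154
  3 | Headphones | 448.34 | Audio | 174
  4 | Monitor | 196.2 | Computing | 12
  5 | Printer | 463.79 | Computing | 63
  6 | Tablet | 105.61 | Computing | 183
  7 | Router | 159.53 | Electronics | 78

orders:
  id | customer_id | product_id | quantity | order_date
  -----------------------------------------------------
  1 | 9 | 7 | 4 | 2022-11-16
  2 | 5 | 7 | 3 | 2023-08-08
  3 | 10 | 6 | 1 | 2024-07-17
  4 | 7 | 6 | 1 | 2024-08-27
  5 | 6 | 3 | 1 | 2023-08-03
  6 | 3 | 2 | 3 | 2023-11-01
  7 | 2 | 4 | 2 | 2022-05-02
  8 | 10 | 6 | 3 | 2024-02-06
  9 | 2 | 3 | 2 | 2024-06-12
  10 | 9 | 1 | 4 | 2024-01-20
SELECT name, stock FROM products WHERE stock < (SELECT MIN(stock) FROM products)

Execution result:
(no rows)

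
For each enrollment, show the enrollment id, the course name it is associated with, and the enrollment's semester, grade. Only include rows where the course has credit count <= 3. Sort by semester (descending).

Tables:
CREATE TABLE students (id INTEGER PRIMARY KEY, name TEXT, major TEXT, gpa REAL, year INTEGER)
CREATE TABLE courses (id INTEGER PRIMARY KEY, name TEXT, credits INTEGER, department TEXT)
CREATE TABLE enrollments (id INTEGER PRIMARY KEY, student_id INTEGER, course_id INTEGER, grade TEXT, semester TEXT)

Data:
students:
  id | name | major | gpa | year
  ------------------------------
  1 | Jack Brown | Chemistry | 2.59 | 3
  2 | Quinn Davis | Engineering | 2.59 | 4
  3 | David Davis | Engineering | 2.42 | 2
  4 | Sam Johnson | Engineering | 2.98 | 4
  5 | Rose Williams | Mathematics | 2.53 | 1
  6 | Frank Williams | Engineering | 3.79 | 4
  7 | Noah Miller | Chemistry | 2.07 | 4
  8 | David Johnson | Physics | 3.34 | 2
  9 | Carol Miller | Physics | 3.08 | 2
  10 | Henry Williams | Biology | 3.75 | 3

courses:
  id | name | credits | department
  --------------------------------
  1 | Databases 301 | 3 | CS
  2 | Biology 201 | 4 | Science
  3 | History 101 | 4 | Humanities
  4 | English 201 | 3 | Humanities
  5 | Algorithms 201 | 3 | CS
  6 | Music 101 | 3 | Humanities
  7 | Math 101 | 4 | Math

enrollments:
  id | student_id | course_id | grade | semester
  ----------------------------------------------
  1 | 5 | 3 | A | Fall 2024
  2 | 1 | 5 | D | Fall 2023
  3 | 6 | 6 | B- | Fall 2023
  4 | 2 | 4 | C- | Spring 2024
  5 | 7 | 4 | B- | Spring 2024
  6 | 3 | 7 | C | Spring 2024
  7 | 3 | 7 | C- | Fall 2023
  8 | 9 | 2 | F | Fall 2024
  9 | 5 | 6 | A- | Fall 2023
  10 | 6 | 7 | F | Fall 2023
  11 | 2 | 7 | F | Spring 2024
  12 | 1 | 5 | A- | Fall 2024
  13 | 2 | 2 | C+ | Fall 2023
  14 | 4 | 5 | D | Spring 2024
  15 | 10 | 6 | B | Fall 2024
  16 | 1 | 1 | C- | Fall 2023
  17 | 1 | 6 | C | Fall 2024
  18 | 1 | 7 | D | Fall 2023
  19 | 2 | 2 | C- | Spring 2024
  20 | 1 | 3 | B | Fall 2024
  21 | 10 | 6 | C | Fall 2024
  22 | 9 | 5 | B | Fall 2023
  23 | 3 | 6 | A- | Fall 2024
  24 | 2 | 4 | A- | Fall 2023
SELECT c.id, p.name AS course, c.semester, c.grade FROM enrollments c JOIN courses p ON c.course_id = p.id WHERE p.credits <= 3 ORDER BY c.semester DESC

Execution result:
id | course | semester | grade
4 | English 201 | Spring 2024 | C-
5 | English 201 | Spring 2024 | B-
14 | Algorithms 201 | Spring 2024 | D
12 | Algorithms 201 | Fall 2024 | A-
15 | Music 101 | Fall 2024 | B
17 | Music 101 | Fall 2024 | C
21 | Music 101 | Fall 2024 | C
23 | Music 101 | Fall 2024 | A-
2 | Algorithms 201 | Fall 2023 | D
3 | Music 101 | Fall 2023 | B-
9 | Music 101 | Fall 2023 | A-
16 | Databases 301 | Fall 2023 | C-
22 | Algorithms 201 | Fall 2023 | B
24 | English 201 | Fall 2023 | A-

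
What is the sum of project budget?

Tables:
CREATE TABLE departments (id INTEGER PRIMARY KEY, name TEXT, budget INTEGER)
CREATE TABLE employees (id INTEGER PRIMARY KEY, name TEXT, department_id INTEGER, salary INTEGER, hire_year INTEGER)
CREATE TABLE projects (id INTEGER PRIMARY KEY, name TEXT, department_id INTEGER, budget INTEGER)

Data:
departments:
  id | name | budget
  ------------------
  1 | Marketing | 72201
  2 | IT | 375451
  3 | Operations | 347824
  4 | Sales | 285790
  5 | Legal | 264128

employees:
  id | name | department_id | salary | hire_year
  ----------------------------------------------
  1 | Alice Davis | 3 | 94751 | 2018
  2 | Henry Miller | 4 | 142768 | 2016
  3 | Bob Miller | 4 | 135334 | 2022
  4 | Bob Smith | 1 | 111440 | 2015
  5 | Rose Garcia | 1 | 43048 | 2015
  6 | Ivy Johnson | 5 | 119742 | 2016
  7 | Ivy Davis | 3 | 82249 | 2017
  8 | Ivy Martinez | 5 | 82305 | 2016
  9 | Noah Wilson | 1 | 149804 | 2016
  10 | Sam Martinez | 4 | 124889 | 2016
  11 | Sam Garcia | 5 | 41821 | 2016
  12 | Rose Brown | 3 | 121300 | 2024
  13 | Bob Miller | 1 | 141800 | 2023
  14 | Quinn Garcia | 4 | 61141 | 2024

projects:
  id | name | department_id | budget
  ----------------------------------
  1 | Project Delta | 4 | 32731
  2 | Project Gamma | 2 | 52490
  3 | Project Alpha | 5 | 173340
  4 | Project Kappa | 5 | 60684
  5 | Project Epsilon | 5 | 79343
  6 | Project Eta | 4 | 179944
SELECT SUM(budget) FROM projects

Execution result:
578532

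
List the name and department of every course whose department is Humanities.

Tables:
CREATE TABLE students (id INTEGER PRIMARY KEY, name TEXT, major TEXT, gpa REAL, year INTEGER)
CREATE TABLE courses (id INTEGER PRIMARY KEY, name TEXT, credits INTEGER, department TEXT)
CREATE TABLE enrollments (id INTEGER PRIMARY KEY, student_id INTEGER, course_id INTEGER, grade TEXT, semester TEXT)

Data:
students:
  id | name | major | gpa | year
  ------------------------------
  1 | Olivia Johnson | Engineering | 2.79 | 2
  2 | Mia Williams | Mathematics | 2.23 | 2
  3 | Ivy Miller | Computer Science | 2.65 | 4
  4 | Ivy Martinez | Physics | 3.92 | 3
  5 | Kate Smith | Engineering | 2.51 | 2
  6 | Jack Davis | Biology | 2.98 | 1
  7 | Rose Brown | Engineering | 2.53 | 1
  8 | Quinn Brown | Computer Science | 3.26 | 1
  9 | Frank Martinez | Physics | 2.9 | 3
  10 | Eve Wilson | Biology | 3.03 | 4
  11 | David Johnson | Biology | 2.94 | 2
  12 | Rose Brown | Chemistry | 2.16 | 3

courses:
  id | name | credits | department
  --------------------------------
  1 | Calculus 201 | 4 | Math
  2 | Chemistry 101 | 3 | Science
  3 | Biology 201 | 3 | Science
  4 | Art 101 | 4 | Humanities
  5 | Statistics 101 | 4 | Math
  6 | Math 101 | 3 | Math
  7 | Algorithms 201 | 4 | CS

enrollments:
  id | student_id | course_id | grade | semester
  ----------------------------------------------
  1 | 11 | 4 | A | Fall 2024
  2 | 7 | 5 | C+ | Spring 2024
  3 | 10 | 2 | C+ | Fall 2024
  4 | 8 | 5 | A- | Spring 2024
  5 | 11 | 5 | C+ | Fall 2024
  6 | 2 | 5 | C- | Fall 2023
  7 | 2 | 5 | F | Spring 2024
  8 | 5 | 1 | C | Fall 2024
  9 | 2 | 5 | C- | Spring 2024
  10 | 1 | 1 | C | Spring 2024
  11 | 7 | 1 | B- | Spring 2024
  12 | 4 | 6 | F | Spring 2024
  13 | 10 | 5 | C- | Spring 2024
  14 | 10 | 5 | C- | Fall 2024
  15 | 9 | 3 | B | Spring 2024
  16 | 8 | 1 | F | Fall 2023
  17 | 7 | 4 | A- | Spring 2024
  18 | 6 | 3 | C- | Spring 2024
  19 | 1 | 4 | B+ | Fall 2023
SELECT name, department FROM courses WHERE department = 'Humanities'

Execution result:
name | department
Art 101 | Humanities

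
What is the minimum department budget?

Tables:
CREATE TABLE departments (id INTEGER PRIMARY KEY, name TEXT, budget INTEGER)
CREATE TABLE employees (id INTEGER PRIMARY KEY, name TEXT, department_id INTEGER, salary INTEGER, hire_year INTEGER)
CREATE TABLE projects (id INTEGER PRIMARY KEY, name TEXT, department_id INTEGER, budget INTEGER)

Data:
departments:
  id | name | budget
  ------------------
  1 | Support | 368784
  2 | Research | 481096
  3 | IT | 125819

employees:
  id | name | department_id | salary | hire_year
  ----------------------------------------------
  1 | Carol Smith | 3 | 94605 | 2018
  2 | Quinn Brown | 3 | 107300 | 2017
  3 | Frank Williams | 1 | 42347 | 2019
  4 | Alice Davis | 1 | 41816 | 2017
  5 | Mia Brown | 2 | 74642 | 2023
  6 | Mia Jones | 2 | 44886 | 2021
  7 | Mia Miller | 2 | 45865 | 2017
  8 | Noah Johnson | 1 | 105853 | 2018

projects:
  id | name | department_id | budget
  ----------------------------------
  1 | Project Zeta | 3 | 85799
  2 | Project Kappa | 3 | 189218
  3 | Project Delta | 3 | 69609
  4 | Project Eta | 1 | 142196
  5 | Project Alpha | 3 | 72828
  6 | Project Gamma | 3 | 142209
SELECT MIN(budget) FROM departments

Execution result:
125819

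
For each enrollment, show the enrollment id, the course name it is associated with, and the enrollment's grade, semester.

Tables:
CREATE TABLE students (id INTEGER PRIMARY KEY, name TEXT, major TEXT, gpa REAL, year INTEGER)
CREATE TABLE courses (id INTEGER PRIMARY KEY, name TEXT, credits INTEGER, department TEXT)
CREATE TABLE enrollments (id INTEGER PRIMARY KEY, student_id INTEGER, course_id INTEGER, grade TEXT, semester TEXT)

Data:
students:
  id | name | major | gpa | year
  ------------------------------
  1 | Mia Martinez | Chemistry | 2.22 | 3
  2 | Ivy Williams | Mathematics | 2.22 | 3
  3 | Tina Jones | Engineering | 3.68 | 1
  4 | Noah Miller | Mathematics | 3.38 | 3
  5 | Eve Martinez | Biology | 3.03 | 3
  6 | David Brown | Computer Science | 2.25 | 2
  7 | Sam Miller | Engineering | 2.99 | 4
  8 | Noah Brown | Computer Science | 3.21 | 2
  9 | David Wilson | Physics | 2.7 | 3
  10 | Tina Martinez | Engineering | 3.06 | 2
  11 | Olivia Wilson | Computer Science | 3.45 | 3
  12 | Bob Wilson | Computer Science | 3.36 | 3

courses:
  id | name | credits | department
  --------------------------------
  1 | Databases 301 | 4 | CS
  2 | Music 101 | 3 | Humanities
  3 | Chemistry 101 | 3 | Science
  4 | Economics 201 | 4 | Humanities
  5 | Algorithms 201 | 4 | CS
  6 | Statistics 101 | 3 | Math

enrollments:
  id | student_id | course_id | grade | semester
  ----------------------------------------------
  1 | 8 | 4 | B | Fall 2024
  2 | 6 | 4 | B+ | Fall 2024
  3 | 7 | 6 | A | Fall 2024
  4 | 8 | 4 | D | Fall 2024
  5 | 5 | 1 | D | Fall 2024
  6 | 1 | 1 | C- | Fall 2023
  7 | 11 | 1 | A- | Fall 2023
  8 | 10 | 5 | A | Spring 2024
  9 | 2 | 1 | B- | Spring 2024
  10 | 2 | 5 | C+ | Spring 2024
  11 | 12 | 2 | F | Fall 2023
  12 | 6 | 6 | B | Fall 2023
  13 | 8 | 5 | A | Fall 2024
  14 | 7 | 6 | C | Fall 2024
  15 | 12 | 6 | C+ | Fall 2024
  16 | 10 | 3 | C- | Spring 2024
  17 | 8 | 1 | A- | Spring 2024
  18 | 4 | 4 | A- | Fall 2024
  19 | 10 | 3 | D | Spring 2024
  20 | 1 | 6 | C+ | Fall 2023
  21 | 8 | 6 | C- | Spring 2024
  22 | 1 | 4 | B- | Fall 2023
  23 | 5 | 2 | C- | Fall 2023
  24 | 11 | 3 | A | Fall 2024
SELECT c.id, p.name AS course, c.grade, c.semester FROM enrollments c JOIN courses p ON c.course_id = p.id

Execution result:
id | course | grade | semester
1 | Economics 201 | B | Fall 2024
2 | Economics 201 | B+ | Fall 2024
3 | Statistics 101 | A | Fall 2024
4 | Economics 201 | D | Fall 2024
5 | Databases 301 | D | Fall 2024
6 | Databases 301 | C- | Fall 2023
7 | Databases 301 | A- | Fall 2023
8 | Algorithms 201 | A | Spring 2024
9 | Databases 301 | B- | Spring 2024
10 | Algorithms 201 | C+ | Spring 2024
11 | Music 101 | F | Fall 2023
12 | Statistics 101 | B | Fall 2023
13 | Algorithms 201 | A | Fall 2024
14 | Statistics 101 | C | Fall 2024
15 | Statistics 101 | C+ | Fall 2024
16 | Chemistry 101 | C- | Spring 2024
17 | Databases 301 | A- | Spring 2024
18 | Economics 201 | A- | Fall 2024
19 | Chemistry 101 | D | Spring 2024
20 | Statistics 101 | C+ | Fall 2023
21 | Statistics 101 | C- | Spring 2024
22 | Economics 201 | B- | Fall 2023
23 | Music 101 | C- | Fall 2023
24 | Chemistry 101 | A | Fall 2024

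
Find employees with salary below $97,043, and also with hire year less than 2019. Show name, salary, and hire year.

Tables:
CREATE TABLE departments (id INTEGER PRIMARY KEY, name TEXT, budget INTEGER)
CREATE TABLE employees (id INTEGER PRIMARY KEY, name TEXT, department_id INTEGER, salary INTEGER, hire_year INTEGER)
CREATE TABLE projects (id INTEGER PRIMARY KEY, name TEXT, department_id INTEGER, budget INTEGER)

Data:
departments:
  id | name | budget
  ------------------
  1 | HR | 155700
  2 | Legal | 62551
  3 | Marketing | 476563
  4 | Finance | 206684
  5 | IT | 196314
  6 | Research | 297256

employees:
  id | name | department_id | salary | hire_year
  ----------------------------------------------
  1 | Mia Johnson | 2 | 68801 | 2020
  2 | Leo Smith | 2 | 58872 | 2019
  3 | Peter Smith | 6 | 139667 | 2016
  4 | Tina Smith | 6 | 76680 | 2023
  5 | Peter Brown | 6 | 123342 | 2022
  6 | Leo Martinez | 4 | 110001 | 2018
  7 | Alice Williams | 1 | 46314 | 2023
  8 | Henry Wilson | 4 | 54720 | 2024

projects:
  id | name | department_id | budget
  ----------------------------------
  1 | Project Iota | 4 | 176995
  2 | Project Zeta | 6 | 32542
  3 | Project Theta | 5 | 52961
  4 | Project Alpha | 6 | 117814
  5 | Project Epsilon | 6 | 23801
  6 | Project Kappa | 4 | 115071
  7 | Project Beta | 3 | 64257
SELECT name, salary, hire_year FROM employees WHERE salary < 97043 AND hire_year < 2019

Execution result:
(no rows)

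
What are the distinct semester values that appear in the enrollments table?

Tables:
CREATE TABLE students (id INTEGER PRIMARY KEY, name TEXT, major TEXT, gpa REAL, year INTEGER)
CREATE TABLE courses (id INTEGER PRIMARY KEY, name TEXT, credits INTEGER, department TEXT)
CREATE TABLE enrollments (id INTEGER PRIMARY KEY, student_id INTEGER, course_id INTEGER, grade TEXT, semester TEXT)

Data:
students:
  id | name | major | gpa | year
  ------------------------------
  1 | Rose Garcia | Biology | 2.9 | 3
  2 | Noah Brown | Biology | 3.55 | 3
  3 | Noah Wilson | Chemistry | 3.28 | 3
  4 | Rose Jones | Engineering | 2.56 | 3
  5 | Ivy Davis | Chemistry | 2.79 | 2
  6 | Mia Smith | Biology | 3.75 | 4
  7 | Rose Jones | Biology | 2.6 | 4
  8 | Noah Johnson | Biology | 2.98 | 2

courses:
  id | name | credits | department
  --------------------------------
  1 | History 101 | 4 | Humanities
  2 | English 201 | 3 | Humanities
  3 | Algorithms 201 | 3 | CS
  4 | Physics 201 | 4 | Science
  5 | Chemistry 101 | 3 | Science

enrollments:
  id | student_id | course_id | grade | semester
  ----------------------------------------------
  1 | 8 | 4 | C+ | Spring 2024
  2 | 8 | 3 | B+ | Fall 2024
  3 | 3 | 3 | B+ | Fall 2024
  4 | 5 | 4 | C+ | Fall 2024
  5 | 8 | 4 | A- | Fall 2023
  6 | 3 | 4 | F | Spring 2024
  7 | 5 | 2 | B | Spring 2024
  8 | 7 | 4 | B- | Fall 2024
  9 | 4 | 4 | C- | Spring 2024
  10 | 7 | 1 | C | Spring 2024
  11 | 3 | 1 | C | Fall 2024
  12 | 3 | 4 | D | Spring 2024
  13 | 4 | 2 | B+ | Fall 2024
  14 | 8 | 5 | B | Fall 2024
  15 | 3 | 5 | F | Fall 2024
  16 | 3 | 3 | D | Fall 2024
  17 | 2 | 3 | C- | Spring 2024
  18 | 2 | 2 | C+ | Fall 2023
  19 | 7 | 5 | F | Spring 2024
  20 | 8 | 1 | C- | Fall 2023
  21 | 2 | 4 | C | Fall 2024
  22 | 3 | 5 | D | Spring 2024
SELECT DISTINCT semester FROM enrollments

Execution result:
semester
Spring 2024
Fall 2024
Fall 2023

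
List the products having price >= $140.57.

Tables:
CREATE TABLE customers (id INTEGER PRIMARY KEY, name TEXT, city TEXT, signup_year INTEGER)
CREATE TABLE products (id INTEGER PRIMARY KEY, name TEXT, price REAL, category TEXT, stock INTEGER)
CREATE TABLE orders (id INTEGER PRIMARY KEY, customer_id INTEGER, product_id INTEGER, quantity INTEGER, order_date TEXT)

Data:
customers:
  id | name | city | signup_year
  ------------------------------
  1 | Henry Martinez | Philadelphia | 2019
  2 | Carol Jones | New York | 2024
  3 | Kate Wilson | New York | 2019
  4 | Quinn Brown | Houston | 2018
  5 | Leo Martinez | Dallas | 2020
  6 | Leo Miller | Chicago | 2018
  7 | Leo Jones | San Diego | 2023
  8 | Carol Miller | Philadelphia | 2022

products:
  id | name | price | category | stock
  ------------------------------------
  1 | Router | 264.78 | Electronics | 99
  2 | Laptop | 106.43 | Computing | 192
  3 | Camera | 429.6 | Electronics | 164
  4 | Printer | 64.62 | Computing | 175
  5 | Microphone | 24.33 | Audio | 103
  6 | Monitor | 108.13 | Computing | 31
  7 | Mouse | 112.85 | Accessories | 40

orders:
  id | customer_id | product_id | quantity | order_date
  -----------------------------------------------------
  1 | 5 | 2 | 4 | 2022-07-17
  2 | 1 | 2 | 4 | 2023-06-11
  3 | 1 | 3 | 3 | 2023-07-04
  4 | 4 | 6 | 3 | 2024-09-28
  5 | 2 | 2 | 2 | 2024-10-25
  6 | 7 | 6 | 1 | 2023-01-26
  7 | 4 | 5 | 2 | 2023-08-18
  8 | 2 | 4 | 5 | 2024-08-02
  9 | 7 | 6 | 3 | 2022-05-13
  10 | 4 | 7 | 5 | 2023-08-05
SELECT name, price FROM products WHERE price >= 140.57

Execution result:
name | price
Router | 264.78
Camera | 429.60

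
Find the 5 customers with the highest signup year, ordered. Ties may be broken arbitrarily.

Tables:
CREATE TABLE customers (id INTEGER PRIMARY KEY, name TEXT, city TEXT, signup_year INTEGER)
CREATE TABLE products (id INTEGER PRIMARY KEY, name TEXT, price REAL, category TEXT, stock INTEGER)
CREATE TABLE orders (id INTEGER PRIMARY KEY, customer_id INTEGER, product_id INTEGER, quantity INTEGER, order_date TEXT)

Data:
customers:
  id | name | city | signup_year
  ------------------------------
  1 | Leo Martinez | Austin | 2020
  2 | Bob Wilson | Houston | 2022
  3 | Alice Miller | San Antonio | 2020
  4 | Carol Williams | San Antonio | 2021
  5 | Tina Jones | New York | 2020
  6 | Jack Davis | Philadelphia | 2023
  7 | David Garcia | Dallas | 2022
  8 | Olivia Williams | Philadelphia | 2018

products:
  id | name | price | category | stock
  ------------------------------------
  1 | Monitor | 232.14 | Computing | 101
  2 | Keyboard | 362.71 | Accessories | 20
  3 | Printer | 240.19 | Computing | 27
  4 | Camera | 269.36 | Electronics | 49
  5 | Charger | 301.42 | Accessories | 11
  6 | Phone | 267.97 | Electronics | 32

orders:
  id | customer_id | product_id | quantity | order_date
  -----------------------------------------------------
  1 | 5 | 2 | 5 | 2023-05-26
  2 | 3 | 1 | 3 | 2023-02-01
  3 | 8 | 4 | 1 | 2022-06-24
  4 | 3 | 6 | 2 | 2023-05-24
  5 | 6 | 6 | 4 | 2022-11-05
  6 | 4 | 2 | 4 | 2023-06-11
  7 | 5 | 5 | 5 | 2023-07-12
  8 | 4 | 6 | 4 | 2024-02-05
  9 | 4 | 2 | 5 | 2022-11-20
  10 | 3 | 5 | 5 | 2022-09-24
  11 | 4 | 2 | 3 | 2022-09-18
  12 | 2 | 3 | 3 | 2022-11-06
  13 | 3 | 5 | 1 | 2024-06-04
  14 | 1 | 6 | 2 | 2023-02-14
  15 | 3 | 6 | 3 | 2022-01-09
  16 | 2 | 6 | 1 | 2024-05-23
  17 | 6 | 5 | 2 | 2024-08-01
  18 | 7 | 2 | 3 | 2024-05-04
SELECT name, signup_year FROM customers ORDER BY signup_year DESC LIMIT 5

Execution result:
name | signup_year
Jack Davis | 2023
Bob Wilson | 2022
David Garcia | 2022
Carol Williams | 2021
Leo Martinez | 2020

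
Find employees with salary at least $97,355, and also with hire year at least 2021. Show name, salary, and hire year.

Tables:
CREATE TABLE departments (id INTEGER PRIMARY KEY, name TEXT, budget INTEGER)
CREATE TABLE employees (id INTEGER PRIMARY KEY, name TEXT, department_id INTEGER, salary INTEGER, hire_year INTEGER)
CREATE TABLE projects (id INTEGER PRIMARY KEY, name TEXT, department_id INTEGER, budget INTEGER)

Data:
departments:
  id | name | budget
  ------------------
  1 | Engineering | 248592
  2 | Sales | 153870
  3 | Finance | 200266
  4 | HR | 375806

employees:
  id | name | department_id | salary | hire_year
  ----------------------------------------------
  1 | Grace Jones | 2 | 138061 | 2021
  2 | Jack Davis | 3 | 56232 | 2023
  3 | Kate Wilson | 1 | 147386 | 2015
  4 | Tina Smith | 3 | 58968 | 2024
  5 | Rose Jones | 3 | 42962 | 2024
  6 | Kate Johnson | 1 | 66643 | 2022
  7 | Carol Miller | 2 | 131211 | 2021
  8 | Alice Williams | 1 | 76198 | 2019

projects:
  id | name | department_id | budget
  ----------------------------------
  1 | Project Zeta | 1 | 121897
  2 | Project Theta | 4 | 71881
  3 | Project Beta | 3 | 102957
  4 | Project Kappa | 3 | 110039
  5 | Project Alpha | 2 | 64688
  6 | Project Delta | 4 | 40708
SELECT name, salary, hire_year FROM employees WHERE salary >= 97355 AND hire_year >= 2021

Execution result:
name | salary | hire_year
Grace Jones | 138061 | 2021
Carol Miller | 131211 | 2021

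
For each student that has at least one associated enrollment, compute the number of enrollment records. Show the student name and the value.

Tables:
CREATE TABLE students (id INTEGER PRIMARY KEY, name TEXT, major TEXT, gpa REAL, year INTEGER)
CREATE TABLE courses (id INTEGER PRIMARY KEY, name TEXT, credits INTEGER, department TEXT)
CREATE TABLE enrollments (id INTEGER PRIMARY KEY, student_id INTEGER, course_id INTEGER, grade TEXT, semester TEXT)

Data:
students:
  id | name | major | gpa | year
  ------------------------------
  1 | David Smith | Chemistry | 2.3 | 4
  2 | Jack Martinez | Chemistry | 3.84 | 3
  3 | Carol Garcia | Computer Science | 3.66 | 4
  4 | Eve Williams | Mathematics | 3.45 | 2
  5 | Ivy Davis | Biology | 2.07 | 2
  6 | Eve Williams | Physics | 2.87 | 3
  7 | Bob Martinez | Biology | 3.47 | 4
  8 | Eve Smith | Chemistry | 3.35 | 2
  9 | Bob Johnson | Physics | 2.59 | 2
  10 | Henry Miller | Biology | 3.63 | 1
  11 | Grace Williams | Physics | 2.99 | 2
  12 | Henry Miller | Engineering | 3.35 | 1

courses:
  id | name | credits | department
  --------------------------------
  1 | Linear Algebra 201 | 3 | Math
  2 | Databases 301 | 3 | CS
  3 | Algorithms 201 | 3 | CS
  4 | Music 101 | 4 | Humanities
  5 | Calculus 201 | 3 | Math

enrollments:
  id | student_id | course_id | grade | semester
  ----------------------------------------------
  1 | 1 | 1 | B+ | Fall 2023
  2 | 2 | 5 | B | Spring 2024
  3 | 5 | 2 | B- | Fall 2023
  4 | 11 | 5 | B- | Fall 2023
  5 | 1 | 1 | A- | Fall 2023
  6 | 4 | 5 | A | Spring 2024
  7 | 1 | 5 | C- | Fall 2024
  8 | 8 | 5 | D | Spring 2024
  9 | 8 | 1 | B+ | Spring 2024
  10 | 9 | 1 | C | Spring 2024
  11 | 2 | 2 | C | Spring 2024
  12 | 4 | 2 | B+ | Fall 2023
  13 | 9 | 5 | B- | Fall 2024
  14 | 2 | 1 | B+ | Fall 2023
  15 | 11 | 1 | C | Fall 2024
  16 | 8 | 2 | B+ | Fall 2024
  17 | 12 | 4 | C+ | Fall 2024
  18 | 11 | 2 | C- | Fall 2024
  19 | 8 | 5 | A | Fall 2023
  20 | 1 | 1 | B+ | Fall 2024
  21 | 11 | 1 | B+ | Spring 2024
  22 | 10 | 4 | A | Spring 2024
SELECT p.name, COUNT(*) AS n FROM enrollments c JOIN students p ON c.student_id = p.id GROUP BY p.id, p.name

Execution result:
name | n
David Smith | 4
Jack Martinez | 3
Eve Williams | 2
Ivy Davis | 1
Eve Smith | 4
Bob Johnson | 2
Henry Miller | 1
Grace Williams | 4
Henry Miller | 1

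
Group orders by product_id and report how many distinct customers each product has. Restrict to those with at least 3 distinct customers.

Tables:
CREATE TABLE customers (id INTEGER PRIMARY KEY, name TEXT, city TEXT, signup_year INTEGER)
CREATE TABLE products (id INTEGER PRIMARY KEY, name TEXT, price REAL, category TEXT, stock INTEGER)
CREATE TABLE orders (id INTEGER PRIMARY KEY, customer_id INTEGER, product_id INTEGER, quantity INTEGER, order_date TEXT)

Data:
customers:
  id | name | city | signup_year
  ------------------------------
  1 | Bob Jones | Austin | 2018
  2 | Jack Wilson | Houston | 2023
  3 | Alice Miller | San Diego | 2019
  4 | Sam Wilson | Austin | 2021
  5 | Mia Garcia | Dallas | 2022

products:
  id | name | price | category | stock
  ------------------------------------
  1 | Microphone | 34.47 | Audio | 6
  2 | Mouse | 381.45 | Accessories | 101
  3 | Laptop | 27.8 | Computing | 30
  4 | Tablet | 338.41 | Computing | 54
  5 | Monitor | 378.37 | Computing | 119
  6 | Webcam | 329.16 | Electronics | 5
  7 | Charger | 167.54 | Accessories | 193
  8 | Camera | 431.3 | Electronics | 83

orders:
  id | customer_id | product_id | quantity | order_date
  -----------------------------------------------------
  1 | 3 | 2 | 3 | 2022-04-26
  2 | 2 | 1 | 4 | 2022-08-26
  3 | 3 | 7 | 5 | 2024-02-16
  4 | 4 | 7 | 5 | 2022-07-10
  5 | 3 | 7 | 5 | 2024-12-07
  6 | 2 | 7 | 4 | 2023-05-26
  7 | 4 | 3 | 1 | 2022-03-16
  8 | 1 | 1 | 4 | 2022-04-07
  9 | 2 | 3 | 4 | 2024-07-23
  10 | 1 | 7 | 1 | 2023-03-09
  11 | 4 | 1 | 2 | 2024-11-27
SELECT product_id, COUNT(DISTINCT customer_id) AS distinct_customer_count FROM orders GROUP BY product_id HAVING COUNT(DISTINCT customer_id) >= 3

Execution result:
product_id | distinct_customer_count
1 | 3
7 | 4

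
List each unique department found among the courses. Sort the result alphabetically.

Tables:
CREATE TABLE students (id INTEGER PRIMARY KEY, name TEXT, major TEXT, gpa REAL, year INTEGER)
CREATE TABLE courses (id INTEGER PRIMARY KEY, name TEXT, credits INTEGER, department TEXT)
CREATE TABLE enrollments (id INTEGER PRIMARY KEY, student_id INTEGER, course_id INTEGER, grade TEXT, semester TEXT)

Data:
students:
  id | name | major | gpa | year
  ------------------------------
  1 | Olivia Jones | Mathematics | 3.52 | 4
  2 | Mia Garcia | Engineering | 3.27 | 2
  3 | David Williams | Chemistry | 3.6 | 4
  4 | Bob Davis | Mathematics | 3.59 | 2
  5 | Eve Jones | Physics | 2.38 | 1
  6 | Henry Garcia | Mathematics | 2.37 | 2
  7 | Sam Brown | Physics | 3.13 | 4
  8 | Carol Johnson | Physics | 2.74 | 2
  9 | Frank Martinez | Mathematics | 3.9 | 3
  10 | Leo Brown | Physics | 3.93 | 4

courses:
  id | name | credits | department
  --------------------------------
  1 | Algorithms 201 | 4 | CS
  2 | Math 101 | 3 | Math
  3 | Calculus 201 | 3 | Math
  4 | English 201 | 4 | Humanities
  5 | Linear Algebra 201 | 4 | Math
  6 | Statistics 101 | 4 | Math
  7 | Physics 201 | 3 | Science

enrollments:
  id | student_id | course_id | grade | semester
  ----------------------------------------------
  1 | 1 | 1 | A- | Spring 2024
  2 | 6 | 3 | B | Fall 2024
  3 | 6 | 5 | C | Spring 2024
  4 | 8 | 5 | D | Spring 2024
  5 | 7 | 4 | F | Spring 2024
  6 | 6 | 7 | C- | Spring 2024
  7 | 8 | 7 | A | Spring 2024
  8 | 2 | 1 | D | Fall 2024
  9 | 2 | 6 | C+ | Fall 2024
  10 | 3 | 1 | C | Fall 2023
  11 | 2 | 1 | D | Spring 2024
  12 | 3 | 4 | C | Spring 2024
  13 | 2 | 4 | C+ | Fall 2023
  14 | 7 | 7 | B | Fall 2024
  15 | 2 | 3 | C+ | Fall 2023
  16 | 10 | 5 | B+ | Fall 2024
SELECT DISTINCT department FROM courses ORDER BY department

Execution result:
department
CS
Humanities
Math
Science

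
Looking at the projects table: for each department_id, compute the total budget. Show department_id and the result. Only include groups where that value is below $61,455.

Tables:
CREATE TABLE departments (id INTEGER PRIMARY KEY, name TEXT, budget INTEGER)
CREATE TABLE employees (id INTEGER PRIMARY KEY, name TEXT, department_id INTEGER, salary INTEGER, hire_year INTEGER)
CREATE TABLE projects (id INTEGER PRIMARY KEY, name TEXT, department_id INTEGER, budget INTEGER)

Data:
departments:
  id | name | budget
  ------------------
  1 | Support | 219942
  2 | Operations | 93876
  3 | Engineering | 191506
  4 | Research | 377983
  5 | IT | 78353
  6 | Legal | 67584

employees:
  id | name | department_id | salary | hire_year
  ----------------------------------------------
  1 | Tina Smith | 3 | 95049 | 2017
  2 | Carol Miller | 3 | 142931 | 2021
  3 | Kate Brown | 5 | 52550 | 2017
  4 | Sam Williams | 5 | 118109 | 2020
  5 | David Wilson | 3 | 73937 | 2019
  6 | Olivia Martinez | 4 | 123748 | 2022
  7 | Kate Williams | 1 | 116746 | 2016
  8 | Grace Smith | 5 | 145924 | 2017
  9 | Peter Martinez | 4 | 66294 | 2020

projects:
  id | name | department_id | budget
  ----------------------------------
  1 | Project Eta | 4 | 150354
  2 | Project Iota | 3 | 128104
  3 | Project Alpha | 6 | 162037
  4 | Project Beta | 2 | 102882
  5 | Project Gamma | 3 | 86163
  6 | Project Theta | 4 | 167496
SELECT department_id, SUM(budget) AS sum_budget FROM projects GROUP BY department_id HAVING SUM(budget) < 61455

Execution result:
(no rows)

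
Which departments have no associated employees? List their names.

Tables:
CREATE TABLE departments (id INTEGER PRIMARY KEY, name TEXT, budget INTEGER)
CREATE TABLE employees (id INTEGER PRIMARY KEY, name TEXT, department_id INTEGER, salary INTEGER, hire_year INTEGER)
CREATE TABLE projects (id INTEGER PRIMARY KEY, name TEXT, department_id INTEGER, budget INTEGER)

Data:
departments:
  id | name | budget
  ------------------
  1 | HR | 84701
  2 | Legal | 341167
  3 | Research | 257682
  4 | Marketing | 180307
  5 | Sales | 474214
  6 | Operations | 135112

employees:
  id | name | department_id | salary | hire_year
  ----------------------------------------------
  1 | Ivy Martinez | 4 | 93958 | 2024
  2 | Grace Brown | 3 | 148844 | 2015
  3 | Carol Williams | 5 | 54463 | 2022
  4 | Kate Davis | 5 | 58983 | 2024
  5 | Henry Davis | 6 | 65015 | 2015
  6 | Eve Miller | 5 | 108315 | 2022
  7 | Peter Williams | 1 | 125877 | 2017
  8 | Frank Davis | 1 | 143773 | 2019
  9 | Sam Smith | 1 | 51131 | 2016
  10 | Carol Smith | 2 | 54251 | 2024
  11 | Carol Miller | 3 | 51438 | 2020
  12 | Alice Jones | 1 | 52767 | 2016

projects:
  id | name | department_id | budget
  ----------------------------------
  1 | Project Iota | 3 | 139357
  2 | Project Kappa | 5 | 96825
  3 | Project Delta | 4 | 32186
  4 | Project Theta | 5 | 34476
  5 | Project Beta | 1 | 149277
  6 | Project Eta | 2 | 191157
SELECT p.name FROM departments p LEFT JOIN employees c ON c.department_id = p.id WHERE c.id IS NULL

Execution result:
(no rows)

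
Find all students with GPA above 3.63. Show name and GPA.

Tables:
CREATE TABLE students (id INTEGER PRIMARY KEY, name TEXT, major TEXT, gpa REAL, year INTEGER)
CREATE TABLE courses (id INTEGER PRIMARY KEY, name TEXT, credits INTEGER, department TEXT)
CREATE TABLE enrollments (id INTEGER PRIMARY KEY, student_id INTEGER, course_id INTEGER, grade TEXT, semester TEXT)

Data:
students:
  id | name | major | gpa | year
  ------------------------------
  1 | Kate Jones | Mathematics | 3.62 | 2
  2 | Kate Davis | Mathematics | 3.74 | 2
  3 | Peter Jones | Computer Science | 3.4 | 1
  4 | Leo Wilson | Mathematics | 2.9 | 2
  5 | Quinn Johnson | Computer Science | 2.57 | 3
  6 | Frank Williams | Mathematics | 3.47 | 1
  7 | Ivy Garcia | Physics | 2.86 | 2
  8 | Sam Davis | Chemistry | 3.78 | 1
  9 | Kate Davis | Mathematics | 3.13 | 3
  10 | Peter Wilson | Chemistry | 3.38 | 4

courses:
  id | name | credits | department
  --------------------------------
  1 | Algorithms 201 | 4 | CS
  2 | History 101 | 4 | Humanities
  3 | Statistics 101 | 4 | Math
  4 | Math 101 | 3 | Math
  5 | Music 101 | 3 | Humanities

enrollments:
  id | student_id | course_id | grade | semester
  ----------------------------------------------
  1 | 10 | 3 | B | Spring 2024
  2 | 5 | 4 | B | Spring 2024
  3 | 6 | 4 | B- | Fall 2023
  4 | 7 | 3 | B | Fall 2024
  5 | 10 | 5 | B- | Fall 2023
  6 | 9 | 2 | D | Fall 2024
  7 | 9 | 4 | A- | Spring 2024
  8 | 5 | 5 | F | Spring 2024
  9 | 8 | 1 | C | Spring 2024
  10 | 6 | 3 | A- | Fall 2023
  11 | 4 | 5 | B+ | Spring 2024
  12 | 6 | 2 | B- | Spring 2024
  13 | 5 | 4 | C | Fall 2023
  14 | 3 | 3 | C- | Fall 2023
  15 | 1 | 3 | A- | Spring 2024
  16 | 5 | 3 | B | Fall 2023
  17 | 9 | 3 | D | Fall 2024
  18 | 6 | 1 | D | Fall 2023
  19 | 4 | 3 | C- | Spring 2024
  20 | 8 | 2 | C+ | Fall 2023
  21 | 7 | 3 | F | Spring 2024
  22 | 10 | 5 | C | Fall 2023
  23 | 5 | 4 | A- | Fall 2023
SELECT name, gpa FROM students WHERE gpa > 3.63

Execution result:
name | gpa
Kate Davis | 3.74
Sam Davis | 3.78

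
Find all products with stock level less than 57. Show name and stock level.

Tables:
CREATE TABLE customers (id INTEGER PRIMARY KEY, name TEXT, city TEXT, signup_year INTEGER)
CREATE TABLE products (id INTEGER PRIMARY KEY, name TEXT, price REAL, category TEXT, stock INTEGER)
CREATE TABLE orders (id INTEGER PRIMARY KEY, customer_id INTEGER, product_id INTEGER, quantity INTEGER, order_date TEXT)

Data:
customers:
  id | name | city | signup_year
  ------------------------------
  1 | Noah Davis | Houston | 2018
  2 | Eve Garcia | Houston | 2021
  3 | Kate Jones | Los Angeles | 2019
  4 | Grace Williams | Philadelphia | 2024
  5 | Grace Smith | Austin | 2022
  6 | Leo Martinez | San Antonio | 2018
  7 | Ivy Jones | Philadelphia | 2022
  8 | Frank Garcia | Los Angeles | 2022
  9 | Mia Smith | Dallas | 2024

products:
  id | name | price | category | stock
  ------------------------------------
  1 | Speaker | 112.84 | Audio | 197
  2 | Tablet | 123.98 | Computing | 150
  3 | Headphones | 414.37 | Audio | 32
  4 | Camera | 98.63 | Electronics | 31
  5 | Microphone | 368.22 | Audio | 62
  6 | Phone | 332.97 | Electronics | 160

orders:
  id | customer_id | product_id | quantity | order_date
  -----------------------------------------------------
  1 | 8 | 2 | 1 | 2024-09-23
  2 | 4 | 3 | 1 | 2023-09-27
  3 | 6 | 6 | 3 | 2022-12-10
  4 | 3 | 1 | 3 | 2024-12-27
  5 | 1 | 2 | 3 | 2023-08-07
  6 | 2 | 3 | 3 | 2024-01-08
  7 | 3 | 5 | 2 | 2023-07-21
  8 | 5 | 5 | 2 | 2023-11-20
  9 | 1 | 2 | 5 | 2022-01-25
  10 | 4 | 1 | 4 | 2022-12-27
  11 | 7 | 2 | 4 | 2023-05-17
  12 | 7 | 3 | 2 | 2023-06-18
SELECT name, stock FROM products WHERE stock < 57

Execution result:
name | stock
Headphones | 32
Camera | 31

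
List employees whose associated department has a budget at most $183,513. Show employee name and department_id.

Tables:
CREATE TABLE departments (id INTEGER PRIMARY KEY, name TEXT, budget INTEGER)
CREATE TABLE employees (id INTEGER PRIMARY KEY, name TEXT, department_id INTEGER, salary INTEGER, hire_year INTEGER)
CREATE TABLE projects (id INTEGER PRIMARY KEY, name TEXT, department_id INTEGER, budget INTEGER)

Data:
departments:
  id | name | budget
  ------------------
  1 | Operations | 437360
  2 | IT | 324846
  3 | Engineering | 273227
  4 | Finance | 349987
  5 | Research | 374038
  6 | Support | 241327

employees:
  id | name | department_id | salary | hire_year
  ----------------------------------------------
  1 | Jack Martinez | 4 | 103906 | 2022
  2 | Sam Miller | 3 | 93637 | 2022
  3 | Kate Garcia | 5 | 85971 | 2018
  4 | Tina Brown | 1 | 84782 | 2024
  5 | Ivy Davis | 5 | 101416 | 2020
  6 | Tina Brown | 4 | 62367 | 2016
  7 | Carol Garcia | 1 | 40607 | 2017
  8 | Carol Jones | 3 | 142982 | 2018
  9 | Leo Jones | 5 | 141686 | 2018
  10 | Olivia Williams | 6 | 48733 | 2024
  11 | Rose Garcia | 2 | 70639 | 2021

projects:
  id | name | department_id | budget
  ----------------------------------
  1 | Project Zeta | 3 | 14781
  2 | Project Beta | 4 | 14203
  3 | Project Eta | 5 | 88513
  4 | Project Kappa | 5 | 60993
SELECT name, department_id FROM employees WHERE department_id IN (SELECT id FROM departments WHERE budget <= 183513)

Execution result:
(no rows)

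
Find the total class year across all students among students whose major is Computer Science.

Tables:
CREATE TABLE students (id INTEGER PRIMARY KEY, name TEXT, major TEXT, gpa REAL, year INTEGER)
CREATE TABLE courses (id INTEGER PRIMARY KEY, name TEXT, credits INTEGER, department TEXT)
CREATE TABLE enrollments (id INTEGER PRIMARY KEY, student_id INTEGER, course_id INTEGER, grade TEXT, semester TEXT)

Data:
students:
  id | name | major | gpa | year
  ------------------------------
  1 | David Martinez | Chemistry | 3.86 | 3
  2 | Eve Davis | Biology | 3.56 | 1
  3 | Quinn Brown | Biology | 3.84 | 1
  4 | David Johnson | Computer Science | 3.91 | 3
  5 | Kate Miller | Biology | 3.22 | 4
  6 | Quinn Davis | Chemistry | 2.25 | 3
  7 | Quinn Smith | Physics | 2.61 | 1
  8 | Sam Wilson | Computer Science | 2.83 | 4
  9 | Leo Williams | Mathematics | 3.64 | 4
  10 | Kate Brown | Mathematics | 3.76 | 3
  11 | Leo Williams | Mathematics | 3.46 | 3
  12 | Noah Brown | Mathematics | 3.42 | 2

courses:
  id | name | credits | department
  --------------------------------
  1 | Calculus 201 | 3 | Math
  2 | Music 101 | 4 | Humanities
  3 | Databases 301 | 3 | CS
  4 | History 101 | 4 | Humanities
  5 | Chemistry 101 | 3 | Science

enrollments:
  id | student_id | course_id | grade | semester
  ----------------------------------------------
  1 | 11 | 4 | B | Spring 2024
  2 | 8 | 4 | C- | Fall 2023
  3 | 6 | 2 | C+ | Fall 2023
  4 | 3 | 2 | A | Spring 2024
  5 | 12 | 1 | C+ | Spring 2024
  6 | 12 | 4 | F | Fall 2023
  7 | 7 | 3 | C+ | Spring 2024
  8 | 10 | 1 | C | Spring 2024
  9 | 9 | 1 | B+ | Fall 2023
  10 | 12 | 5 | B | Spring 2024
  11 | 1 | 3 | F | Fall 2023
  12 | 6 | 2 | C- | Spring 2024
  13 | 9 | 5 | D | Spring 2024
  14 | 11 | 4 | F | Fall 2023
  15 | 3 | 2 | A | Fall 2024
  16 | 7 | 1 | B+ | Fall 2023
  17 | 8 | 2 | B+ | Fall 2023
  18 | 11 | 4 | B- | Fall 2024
SELECT SUM(year) FROM students WHERE major = 'Computer Science'

Execution result:
7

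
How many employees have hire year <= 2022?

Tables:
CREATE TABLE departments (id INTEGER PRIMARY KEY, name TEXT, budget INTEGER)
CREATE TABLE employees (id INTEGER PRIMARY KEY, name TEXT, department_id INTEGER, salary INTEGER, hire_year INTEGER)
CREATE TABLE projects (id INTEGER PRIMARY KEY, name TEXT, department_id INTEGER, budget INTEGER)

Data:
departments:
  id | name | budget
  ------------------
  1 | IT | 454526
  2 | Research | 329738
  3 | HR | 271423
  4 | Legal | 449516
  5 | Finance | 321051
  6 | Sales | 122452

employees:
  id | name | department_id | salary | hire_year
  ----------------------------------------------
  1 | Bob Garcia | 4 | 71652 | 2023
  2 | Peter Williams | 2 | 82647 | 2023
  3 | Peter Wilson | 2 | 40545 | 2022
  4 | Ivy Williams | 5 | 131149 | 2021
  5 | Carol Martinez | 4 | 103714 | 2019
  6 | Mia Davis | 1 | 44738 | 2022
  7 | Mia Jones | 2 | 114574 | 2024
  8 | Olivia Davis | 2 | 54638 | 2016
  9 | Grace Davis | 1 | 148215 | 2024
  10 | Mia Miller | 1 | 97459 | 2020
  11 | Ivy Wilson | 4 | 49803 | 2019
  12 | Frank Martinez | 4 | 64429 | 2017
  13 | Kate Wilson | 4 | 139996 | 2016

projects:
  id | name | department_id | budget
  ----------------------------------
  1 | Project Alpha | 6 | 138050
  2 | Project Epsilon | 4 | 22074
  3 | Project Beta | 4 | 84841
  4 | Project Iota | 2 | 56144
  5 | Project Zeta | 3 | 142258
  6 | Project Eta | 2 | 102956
SELECT COUNT(*) FROM employees WHERE hire_year <= 2022

Execution result:
9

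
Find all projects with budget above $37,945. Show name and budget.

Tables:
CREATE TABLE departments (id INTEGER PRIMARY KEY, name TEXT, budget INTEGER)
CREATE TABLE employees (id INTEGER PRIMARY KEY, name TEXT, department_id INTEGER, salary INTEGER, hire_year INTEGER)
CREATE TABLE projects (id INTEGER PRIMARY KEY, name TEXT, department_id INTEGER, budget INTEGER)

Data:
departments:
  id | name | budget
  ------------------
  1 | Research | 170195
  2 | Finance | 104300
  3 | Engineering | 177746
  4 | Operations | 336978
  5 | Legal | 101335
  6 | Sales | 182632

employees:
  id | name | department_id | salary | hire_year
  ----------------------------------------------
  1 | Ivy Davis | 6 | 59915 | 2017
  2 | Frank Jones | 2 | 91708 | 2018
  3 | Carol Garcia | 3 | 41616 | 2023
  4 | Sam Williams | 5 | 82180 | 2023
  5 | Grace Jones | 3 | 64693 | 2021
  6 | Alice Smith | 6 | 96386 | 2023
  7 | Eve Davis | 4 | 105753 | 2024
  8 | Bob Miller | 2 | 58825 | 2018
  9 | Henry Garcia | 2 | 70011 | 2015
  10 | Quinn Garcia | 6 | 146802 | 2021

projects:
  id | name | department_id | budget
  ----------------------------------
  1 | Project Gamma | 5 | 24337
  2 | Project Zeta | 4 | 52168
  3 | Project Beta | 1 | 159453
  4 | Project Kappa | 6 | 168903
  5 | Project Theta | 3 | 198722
SELECT name, budget FROM projects WHERE budget > 37945

Execution result:
name | budget
Project Zeta | 52168
Project Beta | 159453
Project Kappa | 168903
Project Theta | 198722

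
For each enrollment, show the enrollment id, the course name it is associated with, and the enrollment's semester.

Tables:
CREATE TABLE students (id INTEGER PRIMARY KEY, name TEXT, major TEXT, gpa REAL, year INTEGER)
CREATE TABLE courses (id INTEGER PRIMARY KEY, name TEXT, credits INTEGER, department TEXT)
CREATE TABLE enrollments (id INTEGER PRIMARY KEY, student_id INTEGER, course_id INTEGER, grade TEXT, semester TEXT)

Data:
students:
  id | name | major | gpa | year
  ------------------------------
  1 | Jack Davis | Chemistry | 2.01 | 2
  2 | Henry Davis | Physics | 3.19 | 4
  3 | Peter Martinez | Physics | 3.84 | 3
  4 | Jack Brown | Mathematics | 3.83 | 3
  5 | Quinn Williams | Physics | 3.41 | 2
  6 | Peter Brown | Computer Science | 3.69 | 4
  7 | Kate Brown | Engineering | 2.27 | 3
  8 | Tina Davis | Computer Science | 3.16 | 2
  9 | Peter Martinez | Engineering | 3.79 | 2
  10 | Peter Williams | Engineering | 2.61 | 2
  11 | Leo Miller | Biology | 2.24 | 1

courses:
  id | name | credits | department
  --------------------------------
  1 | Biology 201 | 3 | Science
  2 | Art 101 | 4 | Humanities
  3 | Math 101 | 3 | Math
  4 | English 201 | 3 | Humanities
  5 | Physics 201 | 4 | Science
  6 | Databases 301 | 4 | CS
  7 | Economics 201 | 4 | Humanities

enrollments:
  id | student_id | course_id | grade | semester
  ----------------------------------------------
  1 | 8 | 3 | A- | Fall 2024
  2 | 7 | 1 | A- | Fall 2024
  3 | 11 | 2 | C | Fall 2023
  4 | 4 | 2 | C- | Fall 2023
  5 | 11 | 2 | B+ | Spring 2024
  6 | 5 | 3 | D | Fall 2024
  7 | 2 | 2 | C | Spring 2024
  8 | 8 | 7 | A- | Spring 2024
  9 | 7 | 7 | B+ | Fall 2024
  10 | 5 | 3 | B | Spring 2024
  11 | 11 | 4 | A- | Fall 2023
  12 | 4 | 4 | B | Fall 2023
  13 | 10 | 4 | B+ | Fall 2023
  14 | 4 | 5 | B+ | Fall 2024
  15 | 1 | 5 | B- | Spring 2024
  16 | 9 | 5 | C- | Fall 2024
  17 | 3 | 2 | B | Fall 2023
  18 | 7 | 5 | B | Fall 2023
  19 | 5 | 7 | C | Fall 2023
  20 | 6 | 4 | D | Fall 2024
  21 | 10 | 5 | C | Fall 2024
SELECT c.id, p.name AS course, c.semester FROM enrollments c JOIN courses p ON c.course_id = p.id

Execution result:
id | course | semester
1 | Math 101 | Fall 2024
2 | Biology 201 | Fall 2024
3 | Art 101 | Fall 2023
4 | Art 101 | Fall 2023
5 | Art 101 | Spring 2024
6 | Math 101 | Fall 2024
7 | Art 101 | Spring 2024
8 | Economics 201 | Spring 2024
9 | Economics 201 | Fall 2024
10 | Math 101 | Spring 2024
11 | English 201 | Fall 2023
12 | English 201 | Fall 2023
13 | English 201 | Fall 2023
14 | Physics 201 | Fall 2024
15 | Physics 201 | Spring 2024
16 | Physics 201 | Fall 2024
17 | Art 101 | Fall 2023
18 | Physics 201 | Fall 2023
19 | Economics 201 | Fall 2023
20 | English 201 | Fall 2024
21 | Physics 201 | Fall 2024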